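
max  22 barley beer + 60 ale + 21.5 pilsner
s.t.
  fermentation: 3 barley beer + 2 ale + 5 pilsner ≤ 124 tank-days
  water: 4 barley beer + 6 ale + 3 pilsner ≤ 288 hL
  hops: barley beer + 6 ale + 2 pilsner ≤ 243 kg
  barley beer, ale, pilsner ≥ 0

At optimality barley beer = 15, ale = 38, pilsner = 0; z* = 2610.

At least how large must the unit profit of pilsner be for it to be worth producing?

24

At the optimum: fermentation uses 121 of 124 (slack = 3); water uses 288 of 288 (binding); hops uses 243 of 243 (binding).
Slack constraints have shadow price 0 (complementary slackness).
From A_Bᵀ y = c: 4·y_water + 1·y_hops = 22; 6·y_water + 6·y_hops = 60.
This yields shadow prices y_water = 4, y_hops = 6.
pilsner enters the basis when its profit ≥ yᵀa₃ = 4·3 + 6·2 = 24.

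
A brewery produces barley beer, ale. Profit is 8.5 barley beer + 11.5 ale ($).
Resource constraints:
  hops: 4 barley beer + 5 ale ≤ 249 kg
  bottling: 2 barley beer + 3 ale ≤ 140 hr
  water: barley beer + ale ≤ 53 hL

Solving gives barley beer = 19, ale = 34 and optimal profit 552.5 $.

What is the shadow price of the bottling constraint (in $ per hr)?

At the optimum: hops uses 246 of 249 (slack = 3); bottling uses 140 of 140 (binding); water uses 53 of 53 (binding).
Since hops is not tight, its dual is 0.
From A_Bᵀ y = c: 2·y_bottling + 1·y_water = 8.5; 3·y_bottling + 1·y_water = 11.5.
Solving: y_bottling = 3, y_water = 2.5.
Shadow price of bottling = 3.

3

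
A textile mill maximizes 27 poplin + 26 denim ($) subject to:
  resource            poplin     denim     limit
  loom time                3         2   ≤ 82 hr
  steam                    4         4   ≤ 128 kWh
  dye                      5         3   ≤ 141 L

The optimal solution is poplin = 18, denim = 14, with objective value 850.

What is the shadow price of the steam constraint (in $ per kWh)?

6

At the optimum: loom time uses 82 of 82 (binding); steam uses 128 of 128 (binding); dye uses 132 of 141 (slack = 9).
By complementary slackness, y = 0 for the non-binding constraint.
Dual feasibility on the basic columns requires 3·y_loom time + 4·y_steam = 27, 2·y_loom time + 4·y_steam = 26.
This yields shadow prices y_loom time = 1, y_steam = 6.
Shadow price of steam = 6.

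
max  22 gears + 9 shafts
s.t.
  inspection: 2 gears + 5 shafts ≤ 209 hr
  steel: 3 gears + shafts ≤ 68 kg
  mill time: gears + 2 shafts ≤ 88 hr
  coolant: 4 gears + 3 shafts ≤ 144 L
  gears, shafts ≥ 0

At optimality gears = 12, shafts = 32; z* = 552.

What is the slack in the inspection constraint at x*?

25

inspection used = 2·12 + 5·32 = 184; slack = 209 − 184 = 25.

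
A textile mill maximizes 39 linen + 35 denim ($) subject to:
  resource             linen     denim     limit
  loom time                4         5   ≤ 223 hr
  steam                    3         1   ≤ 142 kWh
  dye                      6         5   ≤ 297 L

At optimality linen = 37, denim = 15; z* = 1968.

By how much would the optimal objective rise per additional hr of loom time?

Binding: loom time and dye. Non-binding: steam (16 unused).
Slack constraints have shadow price 0 (complementary slackness).
The binding rows give the dual system: 4·y_loom time + 6·y_dye = 39 and 5·y_loom time + 5·y_dye = 35.
→ y_loom time = 1.5 and y_dye = 5.5.
Shadow price of loom time = 1.5.

1.5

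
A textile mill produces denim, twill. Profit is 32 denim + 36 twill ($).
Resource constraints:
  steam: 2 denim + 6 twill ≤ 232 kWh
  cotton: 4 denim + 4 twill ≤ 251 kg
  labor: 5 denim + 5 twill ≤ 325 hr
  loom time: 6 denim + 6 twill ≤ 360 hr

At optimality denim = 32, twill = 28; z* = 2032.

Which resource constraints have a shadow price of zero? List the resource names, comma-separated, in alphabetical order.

cotton, labor

steam: 232/232 (binding)
cotton: 240/251 (slack 11)
labor: 300/325 (slack 25)
loom time: 360/360 (binding)
By complementary slackness, a constraint with positive slack has shadow price 0 → cotton, labor.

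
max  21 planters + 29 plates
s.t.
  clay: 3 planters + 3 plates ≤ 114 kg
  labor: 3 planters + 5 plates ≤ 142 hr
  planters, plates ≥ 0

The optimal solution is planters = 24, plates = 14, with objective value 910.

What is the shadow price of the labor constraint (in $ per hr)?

4

At the optimum: clay uses 114 of 114 (binding); labor uses 142 of 142 (binding).
The binding rows give the dual system: 3·y_clay + 3·y_labor = 21 and 3·y_clay + 5·y_labor = 29.
→ y_clay = 3 and y_labor = 4.
Shadow price of labor = 4.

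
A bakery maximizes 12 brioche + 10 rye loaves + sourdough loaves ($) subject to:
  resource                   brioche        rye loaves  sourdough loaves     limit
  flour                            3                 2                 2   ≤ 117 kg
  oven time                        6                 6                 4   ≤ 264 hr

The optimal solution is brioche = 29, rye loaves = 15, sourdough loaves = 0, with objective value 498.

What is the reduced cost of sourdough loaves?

At the optimum: flour uses 117 of 117 (binding); oven time uses 264 of 264 (binding).
The binding rows give the dual system: 3·y_flour + 6·y_oven time = 12 and 2·y_flour + 6·y_oven time = 10.
→ y_flour = 2 and y_oven time = 1.
Reduced cost of sourdough loaves: c₃ − yᵀa₃ = 1 − (2·2 + 1·4) = 1 − 8 = -7.

-7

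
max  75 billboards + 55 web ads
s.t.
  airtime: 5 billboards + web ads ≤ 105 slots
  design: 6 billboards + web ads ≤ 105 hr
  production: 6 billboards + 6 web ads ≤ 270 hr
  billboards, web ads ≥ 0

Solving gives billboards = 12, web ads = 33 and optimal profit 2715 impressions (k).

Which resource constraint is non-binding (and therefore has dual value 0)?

airtime: 93/105 (slack 12)
design: 105/105 (binding)
production: 270/270 (binding)
By complementary slackness, a constraint with positive slack has shadow price 0 → airtime.

airtime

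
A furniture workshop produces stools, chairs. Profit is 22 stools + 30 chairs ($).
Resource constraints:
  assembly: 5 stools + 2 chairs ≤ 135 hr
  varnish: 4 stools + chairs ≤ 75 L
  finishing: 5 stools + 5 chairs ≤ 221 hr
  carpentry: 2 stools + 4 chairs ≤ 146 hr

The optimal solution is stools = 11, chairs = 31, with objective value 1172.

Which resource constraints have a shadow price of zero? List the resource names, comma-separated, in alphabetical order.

assembly: 117/135 (slack 18)
varnish: 75/75 (binding)
finishing: 210/221 (slack 11)
carpentry: 146/146 (binding)
By complementary slackness, a constraint with positive slack has shadow price 0 → assembly, finishing.

assembly, finishing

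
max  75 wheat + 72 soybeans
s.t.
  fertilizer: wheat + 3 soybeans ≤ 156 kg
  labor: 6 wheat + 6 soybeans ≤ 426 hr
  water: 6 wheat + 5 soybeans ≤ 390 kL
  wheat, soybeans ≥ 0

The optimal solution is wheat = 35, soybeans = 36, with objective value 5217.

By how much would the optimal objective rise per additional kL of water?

3

At the optimum: fertilizer uses 143 of 156 (slack = 13); labor uses 426 of 426 (binding); water uses 390 of 390 (binding).
Slack constraints have shadow price 0 (complementary slackness).
The binding rows give the dual system: 6·y_labor + 6·y_water = 75 and 6·y_labor + 5·y_water = 72.
This yields shadow prices y_labor = 9.5, y_water = 3.
Shadow price of water = 3.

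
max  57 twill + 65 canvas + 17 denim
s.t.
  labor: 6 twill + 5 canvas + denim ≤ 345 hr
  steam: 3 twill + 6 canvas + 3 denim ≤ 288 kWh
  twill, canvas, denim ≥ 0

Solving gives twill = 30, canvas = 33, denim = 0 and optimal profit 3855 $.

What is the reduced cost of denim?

Check each constraint at x*: labor 345/345 (tight); steam 288/288 (tight).
The binding rows give the dual system: 6·y_labor + 3·y_steam = 57 and 5·y_labor + 6·y_steam = 65.
→ y_labor = 7 and y_steam = 5.
Reduced cost of denim: c₃ − yᵀa₃ = 17 − (7·1 + 5·3) = 17 − 22 = -5.

-5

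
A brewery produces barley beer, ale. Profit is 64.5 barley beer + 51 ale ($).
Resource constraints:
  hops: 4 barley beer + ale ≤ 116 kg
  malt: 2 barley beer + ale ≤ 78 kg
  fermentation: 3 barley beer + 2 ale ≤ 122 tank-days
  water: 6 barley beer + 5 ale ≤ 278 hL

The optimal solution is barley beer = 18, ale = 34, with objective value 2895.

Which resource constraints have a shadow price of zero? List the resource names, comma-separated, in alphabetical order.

hops, malt

hops: 106/116 (slack 10)
malt: 70/78 (slack 8)
fermentation: 122/122 (binding)
water: 278/278 (binding)
By complementary slackness, a constraint with positive slack has shadow price 0 → hops, malt.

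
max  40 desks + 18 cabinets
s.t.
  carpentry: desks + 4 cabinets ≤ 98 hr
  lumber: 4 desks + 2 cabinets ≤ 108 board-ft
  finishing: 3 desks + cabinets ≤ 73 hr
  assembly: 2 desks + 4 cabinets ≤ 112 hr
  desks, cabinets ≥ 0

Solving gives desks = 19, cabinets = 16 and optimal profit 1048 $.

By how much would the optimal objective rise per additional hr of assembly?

0

Binding: lumber and finishing. Non-binding: carpentry (15 unused), assembly (10 unused).
By complementary slackness, y = 0 for the non-binding constraints.
Dual feasibility on the basic columns requires 4·y_lumber + 3·y_finishing = 40, 2·y_lumber + 1·y_finishing = 18.
→ y_lumber = 7 and y_finishing = 4.
Shadow price of assembly = 0.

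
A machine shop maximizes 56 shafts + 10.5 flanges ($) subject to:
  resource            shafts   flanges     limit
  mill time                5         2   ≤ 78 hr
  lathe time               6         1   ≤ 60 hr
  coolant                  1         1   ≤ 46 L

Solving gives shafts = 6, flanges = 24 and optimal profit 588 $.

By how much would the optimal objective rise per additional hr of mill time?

1

Check each constraint at x*: mill time 78/78 (tight); lathe time 60/60 (tight); coolant 30/46 (slack 16).
Slack constraints have shadow price 0 (complementary slackness).
The binding rows give the dual system: 5·y_mill time + 6·y_lathe time = 56 and 2·y_mill time + 1·y_lathe time = 10.5.
This yields shadow prices y_mill time = 1, y_lathe time = 8.5.
Shadow price of mill time = 1.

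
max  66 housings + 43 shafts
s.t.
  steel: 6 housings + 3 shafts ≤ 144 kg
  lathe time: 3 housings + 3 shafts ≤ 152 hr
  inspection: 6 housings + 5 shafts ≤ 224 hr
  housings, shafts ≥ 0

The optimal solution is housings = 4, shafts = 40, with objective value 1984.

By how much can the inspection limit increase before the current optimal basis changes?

16

Binding constraints: steel, inspection. The basis is B = [[6,3],[6,5]] with det 12.
Per unit increase in inspection, x* moves by d = (-0.25, 0.5).
The basis stays optimal until housings reaches 0; allowable increase = 16 hr.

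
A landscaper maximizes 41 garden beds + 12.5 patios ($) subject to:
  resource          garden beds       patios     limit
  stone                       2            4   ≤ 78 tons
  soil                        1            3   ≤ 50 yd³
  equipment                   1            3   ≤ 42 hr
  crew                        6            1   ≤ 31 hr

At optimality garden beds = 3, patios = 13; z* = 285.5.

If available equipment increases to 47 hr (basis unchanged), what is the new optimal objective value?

At the optimum: stone uses 58 of 78 (slack = 20); soil uses 42 of 50 (slack = 8); equipment uses 42 of 42 (binding); crew uses 31 of 31 (binding).
By complementary slackness, y = 0 for the non-binding constraints.
The binding rows give the dual system: 1·y_equipment + 6·y_crew = 41 and 3·y_equipment + 1·y_crew = 12.5.
This yields shadow prices y_equipment = 2, y_crew = 6.5.
Δz = y_equipment·Δb = 2 × (5) = 10, so new z* = 285.5 + 10 = 295.5.

295.5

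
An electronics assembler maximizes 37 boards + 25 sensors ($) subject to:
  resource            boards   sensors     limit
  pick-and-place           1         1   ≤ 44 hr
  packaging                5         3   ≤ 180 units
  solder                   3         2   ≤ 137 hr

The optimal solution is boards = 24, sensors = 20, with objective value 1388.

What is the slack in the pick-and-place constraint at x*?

0

pick-and-place used = 1·24 + 1·20 = 44; slack = 44 − 44 = 0.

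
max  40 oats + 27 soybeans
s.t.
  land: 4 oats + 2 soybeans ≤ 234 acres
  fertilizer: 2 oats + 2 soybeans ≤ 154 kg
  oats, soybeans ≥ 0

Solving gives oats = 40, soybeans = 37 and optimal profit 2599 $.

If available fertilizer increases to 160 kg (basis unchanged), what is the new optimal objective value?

2641

Check each constraint at x*: land 234/234 (tight); fertilizer 154/154 (tight).
From A_Bᵀ y = c: 4·y_land + 2·y_fertilizer = 40; 2·y_land + 2·y_fertilizer = 27.
This yields shadow prices y_land = 6.5, y_fertilizer = 7.
Δz = y_fertilizer·Δb = 7 × (6) = 42, so new z* = 2599 + 42 = 2641.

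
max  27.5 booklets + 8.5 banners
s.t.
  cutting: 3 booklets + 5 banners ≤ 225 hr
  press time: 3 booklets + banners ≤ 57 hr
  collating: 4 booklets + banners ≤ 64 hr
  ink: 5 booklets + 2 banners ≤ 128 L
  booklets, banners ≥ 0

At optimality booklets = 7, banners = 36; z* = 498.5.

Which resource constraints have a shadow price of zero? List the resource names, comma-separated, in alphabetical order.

cutting: 201/225 (slack 24)
press time: 57/57 (binding)
collating: 64/64 (binding)
ink: 107/128 (slack 21)
By complementary slackness, a constraint with positive slack has shadow price 0 → cutting, ink.

cutting, ink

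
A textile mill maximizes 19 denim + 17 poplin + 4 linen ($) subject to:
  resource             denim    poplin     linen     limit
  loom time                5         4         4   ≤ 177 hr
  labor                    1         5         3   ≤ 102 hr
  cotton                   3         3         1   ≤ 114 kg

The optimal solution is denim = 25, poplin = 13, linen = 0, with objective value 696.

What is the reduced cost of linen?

-7

At the optimum: loom time uses 177 of 177 (binding); labor uses 90 of 102 (slack = 12); cotton uses 114 of 114 (binding).
Slack constraints have shadow price 0 (complementary slackness).
From A_Bᵀ y = c: 5·y_loom time + 3·y_cotton = 19; 4·y_loom time + 3·y_cotton = 17.
This yields shadow prices y_loom time = 2, y_cotton = 3.
Reduced cost of linen: c₃ − yᵀa₃ = 4 − (2·4 + 3·1) = 4 − 11 = -7.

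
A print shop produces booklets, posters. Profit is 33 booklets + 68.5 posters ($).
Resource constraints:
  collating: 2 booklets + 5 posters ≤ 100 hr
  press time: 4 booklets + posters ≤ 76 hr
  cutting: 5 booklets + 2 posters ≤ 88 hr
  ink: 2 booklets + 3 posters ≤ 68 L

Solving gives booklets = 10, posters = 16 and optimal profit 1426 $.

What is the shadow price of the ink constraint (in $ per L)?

7

Check each constraint at x*: collating 100/100 (tight); press time 56/76 (slack 20); cutting 82/88 (slack 6); ink 68/68 (tight).
By complementary slackness, y = 0 for the non-binding constraints.
From A_Bᵀ y = c: 2·y_collating + 2·y_ink = 33; 5·y_collating + 3·y_ink = 68.5.
Solving: y_collating = 9.5, y_ink = 7.
Shadow price of ink = 7.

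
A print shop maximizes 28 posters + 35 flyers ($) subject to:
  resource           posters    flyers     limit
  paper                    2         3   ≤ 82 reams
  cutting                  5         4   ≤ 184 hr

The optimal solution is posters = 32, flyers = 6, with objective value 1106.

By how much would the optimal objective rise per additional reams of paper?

At the optimum: paper uses 82 of 82 (binding); cutting uses 184 of 184 (binding).
Dual feasibility on the basic columns requires 2·y_paper + 5·y_cutting = 28, 3·y_paper + 4·y_cutting = 35.
Solving: y_paper = 9, y_cutting = 2.
Shadow price of paper = 9.

9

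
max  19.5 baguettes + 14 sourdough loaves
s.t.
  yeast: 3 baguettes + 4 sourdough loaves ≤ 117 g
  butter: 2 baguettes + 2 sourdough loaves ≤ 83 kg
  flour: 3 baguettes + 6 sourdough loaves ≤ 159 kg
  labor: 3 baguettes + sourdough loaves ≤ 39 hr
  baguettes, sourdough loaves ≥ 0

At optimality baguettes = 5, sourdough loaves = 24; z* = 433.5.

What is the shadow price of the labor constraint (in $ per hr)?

5

Check each constraint at x*: yeast 111/117 (slack 6); butter 58/83 (slack 25); flour 159/159 (tight); labor 39/39 (tight).
By complementary slackness, y = 0 for the non-binding constraints.
From A_Bᵀ y = c: 3·y_flour + 3·y_labor = 19.5; 6·y_flour + 1·y_labor = 14.
This yields shadow prices y_flour = 1.5, y_labor = 5.
Shadow price of labor = 5.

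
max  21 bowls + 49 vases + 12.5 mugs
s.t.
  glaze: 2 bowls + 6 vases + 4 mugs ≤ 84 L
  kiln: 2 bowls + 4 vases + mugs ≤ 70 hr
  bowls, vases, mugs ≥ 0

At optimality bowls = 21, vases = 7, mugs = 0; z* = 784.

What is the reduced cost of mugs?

-8.5

Both glaze and kiln are binding at x*.
Dual feasibility on the basic columns requires 2·y_glaze + 2·y_kiln = 21, 6·y_glaze + 4·y_kiln = 49.
Solving: y_glaze = 3.5, y_kiln = 7.
Reduced cost of mugs: c₃ − yᵀa₃ = 12.5 − (3.5·4 + 7·1) = 12.5 − 21 = -8.5.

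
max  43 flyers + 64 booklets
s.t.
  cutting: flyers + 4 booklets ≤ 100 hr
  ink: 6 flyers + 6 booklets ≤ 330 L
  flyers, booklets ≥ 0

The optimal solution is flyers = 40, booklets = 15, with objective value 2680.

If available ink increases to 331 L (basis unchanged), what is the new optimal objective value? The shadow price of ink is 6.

Δb = 1, so new z* = 2680 + (6)·(1) = 2680 + 6 = 2686.

2686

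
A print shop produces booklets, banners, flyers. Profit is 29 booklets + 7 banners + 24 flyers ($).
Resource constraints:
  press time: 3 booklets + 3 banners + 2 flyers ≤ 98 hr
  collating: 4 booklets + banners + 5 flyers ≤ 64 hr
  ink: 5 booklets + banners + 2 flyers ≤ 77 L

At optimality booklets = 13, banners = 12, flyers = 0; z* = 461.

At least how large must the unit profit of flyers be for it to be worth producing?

32

Check each constraint at x*: press time 75/98 (slack 23); collating 64/64 (tight); ink 77/77 (tight).
By complementary slackness, y = 0 for the non-binding constraint.
From A_Bᵀ y = c: 4·y_collating + 5·y_ink = 29; 1·y_collating + 1·y_ink = 7.
Solving: y_collating = 6, y_ink = 1.
flyers enters the basis when its profit ≥ yᵀa₃ = 6·5 + 1·2 = 32.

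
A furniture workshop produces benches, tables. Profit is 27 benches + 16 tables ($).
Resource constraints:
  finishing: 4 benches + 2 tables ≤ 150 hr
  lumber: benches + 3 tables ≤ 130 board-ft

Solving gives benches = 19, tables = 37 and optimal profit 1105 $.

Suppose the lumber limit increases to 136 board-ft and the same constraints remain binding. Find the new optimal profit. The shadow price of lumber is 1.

1111

Δb = 6, so new z* = 1105 + (1)·(6) = 1105 + 6 = 1111.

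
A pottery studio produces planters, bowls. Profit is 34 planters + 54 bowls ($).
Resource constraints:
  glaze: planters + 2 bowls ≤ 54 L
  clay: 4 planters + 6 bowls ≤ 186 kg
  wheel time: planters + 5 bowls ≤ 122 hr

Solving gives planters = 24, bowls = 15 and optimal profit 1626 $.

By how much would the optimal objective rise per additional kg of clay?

7

Check each constraint at x*: glaze 54/54 (tight); clay 186/186 (tight); wheel time 99/122 (slack 23).
Since wheel time is not tight, its dual is 0.
Dual feasibility on the basic columns requires 1·y_glaze + 4·y_clay = 34, 2·y_glaze + 6·y_clay = 54.
This yields shadow prices y_glaze = 6, y_clay = 7.
Shadow price of clay = 7.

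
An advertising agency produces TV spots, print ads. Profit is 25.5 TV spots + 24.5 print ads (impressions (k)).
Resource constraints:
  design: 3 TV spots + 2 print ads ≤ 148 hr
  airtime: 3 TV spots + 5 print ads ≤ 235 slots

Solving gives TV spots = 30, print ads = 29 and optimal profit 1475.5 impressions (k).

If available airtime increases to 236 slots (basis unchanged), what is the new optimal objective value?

1478

Both design and airtime are binding at x*.
From A_Bᵀ y = c: 3·y_design + 3·y_airtime = 25.5; 2·y_design + 5·y_airtime = 24.5.
This yields shadow prices y_design = 6, y_airtime = 2.5.
Δz = y_airtime·Δb = 2.5 × (1) = 2.5, so new z* = 1475.5 + 2.5 = 1478.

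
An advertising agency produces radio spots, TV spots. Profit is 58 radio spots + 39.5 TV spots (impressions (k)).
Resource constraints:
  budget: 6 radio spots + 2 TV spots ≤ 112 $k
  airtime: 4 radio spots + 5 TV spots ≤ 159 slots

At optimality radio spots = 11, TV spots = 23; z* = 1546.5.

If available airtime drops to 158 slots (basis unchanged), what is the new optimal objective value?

1541

At the optimum: budget uses 112 of 112 (binding); airtime uses 159 of 159 (binding).
The binding rows give the dual system: 6·y_budget + 4·y_airtime = 58 and 2·y_budget + 5·y_airtime = 39.5.
Solving: y_budget = 6, y_airtime = 5.5.
Δz = y_airtime·Δb = 5.5 × (-1) = -5.5, so new z* = 1546.5 − 5.5 = 1541.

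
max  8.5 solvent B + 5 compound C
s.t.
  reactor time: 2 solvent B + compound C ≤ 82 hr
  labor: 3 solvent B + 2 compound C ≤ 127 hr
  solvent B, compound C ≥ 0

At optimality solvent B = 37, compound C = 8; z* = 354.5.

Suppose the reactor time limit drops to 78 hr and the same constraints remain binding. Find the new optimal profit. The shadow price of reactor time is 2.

346.5

Δb = -4, so new z* = 354.5 + (2)·(-4) = 354.5 − 8 = 346.5.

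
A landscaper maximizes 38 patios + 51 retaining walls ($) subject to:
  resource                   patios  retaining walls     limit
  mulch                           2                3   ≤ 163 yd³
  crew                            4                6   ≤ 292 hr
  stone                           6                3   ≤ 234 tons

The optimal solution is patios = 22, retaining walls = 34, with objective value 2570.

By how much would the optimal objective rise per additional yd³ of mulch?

0

At the optimum: mulch uses 146 of 163 (slack = 17); crew uses 292 of 292 (binding); stone uses 234 of 234 (binding).
By complementary slackness, y = 0 for the non-binding constraint.
From A_Bᵀ y = c: 4·y_crew + 6·y_stone = 38; 6·y_crew + 3·y_stone = 51.
→ y_crew = 8 and y_stone = 1.
Shadow price of mulch = 0.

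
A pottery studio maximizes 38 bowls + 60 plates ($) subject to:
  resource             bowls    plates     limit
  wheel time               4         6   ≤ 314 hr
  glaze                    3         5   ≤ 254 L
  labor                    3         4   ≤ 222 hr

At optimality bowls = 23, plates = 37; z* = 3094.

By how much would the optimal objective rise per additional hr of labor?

Check each constraint at x*: wheel time 314/314 (tight); glaze 254/254 (tight); labor 217/222 (slack 5).
By complementary slackness, y = 0 for the non-binding constraint.
Dual feasibility on the basic columns requires 4·y_wheel time + 3·y_glaze = 38, 6·y_wheel time + 5·y_glaze = 60.
Solving: y_wheel time = 5, y_glaze = 6.
Shadow price of labor = 0.

0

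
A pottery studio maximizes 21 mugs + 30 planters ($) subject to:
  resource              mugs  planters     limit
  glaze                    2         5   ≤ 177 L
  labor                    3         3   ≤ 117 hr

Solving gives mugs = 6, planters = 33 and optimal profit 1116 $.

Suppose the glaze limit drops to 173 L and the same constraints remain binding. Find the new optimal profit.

Check each constraint at x*: glaze 177/177 (tight); labor 117/117 (tight).
Dual feasibility on the basic columns requires 2·y_glaze + 3·y_labor = 21, 5·y_glaze + 3·y_labor = 30.
This yields shadow prices y_glaze = 3, y_labor = 5.
Δz = y_glaze·Δb = 3 × (-4) = -12, so new z* = 1116 − 12 = 1104.

1104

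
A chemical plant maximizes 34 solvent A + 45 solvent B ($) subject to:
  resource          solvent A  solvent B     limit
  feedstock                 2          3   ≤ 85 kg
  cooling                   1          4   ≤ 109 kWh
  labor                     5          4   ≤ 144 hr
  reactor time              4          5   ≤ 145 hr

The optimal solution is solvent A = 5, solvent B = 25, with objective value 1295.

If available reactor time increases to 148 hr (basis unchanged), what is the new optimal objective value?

1313

At the optimum: feedstock uses 85 of 85 (binding); cooling uses 105 of 109 (slack = 4); labor uses 125 of 144 (slack = 19); reactor time uses 145 of 145 (binding).
By complementary slackness, y = 0 for the non-binding constraints.
Dual feasibility on the basic columns requires 2·y_feedstock + 4·y_reactor time = 34, 3·y_feedstock + 5·y_reactor time = 45.
→ y_feedstock = 5 and y_reactor time = 6.
Δz = y_reactor time·Δb = 6 × (3) = 18, so new z* = 1295 + 18 = 1313.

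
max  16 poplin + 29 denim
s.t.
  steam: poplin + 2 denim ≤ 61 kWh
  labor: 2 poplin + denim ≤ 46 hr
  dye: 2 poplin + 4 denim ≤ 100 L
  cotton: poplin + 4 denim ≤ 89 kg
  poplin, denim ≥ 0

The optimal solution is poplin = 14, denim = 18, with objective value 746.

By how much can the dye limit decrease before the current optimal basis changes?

Binding constraints: labor, dye. The basis is B = [[2,1],[2,4]] with det 6.
Per unit decrease in dye, x* moves by d = (0.1667, -0.3333).
The basis stays optimal until denim reaches 0; allowable decrease = 54 L.

54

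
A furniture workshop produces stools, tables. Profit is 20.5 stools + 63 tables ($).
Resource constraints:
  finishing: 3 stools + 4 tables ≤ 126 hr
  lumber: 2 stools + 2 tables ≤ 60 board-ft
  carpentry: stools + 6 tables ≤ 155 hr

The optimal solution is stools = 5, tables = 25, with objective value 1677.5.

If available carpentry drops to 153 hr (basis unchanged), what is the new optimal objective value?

1660.5

Binding: lumber and carpentry. Non-binding: finishing (11 unused).
Since finishing is not tight, its dual is 0.
The binding rows give the dual system: 2·y_lumber + 1·y_carpentry = 20.5 and 2·y_lumber + 6·y_carpentry = 63.
→ y_lumber = 6 and y_carpentry = 8.5.
Δz = y_carpentry·Δb = 8.5 × (-2) = -17, so new z* = 1677.5 − 17 = 1660.5.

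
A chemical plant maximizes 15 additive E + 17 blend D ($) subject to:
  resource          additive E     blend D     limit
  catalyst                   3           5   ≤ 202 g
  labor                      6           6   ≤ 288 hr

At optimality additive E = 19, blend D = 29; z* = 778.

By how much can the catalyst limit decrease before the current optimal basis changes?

58

Binding constraints: catalyst, labor. The basis is B = [[3,5],[6,6]] with det -12.
Per unit decrease in catalyst, x* moves by d = (0.5, -0.5).
The basis stays optimal until blend D reaches 0; allowable decrease = 58 g.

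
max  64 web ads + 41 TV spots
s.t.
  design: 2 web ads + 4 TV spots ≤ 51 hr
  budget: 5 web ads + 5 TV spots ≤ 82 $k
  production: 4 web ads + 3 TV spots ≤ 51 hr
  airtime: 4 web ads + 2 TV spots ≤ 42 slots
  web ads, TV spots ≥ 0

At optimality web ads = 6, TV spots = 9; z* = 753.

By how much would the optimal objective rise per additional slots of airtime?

7

Check each constraint at x*: design 48/51 (slack 3); budget 75/82 (slack 7); production 51/51 (tight); airtime 42/42 (tight).
By complementary slackness, y = 0 for the non-binding constraints.
The binding rows give the dual system: 4·y_production + 4·y_airtime = 64 and 3·y_production + 2·y_airtime = 41.
Solving: y_production = 9, y_airtime = 7.
Shadow price of airtime = 7.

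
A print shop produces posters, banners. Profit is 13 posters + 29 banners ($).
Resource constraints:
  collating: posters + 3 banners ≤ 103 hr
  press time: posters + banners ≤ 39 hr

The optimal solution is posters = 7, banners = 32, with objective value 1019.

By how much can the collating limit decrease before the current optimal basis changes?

64

Binding constraints: collating, press time. The basis is B = [[1,3],[1,1]] with det -2.
Per unit decrease in collating, x* moves by d = (0.5, -0.5).
The basis stays optimal until banners reaches 0; allowable decrease = 64 hr.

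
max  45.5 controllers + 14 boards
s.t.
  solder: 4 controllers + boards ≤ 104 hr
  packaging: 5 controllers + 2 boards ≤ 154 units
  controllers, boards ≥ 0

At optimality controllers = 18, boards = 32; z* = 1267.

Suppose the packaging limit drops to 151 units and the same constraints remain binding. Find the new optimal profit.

1256.5

Check each constraint at x*: solder 104/104 (tight); packaging 154/154 (tight).
The binding rows give the dual system: 4·y_solder + 5·y_packaging = 45.5 and 1·y_solder + 2·y_packaging = 14.
This yields shadow prices y_solder = 7, y_packaging = 3.5.
Δz = y_packaging·Δb = 3.5 × (-3) = -10.5, so new z* = 1267 − 10.5 = 1256.5.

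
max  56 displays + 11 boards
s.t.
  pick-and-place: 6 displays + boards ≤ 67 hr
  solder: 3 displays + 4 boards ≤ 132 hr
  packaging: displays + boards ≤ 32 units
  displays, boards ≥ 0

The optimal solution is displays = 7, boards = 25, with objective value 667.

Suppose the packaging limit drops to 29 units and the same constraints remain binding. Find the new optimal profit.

Check each constraint at x*: pick-and-place 67/67 (tight); solder 121/132 (slack 11); packaging 32/32 (tight).
Since solder is not tight, its dual is 0.
From A_Bᵀ y = c: 6·y_pick-and-place + 1·y_packaging = 56; 1·y_pick-and-place + 1·y_packaging = 11.
→ y_pick-and-place = 9 and y_packaging = 2.
Δz = y_packaging·Δb = 2 × (-3) = -6, so new z* = 667 − 6 = 661.

661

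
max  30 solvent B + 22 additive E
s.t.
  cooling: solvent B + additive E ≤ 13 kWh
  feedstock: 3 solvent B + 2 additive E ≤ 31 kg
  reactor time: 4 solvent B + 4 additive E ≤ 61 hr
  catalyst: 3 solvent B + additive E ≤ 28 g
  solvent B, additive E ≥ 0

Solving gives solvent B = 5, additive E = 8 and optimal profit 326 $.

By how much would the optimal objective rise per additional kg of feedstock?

Binding: cooling and feedstock. Non-binding: reactor time (9 unused), catalyst (5 unused).
By complementary slackness, y = 0 for the non-binding constraints.
The binding rows give the dual system: 1·y_cooling + 3·y_feedstock = 30 and 1·y_cooling + 2·y_feedstock = 22.
→ y_cooling = 6 and y_feedstock = 8.
Shadow price of feedstock = 8.

8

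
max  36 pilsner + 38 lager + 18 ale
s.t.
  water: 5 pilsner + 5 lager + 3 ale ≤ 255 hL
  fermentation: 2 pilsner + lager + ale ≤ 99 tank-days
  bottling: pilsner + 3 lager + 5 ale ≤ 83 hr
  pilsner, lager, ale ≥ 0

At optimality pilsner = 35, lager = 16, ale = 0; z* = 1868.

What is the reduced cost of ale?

Binding: water and bottling. Non-binding: fermentation (13 unused).
By complementary slackness, y = 0 for the non-binding constraint.
The binding rows give the dual system: 5·y_water + 1·y_bottling = 36 and 5·y_water + 3·y_bottling = 38.
Solving: y_water = 7, y_bottling = 1.
Reduced cost of ale: c₃ − yᵀa₃ = 18 − (7·3 + 1·5) = 18 − 26 = -8.

-8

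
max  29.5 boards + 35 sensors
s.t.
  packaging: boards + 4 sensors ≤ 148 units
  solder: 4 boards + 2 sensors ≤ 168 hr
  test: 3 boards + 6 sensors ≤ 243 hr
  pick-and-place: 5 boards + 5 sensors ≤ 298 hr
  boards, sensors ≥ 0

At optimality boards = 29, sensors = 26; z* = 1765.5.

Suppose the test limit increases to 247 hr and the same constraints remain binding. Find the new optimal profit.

1783.5

Binding: solder and test. Non-binding: packaging (15 unused), pick-and-place (23 unused).
By complementary slackness, y = 0 for the non-binding constraints.
Dual feasibility on the basic columns requires 4·y_solder + 3·y_test = 29.5, 2·y_solder + 6·y_test = 35.
Solving: y_solder = 4, y_test = 4.5.
Δz = y_test·Δb = 4.5 × (4) = 18, so new z* = 1765.5 + 18 = 1783.5.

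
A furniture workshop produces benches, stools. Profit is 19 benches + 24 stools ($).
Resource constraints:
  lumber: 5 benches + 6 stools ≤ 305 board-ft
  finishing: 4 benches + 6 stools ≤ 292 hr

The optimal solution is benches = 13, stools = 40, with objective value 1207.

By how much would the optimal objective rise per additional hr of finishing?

At the optimum: lumber uses 305 of 305 (binding); finishing uses 292 of 292 (binding).
From A_Bᵀ y = c: 5·y_lumber + 4·y_finishing = 19; 6·y_lumber + 6·y_finishing = 24.
This yields shadow prices y_lumber = 3, y_finishing = 1.
Shadow price of finishing = 1.

1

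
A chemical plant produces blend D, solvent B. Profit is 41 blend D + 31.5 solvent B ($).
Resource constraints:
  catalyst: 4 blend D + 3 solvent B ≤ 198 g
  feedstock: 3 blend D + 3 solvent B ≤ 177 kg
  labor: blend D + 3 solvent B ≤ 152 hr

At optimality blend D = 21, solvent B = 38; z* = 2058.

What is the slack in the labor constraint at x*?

labor used = 1·21 + 3·38 = 135; slack = 152 − 135 = 17.

17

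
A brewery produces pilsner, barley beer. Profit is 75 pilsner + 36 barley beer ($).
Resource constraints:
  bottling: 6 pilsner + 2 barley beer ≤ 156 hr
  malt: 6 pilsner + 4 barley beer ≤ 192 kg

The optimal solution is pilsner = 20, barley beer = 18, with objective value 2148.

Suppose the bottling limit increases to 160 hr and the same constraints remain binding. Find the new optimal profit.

2176

Both bottling and malt are binding at x*.
The binding rows give the dual system: 6·y_bottling + 6·y_malt = 75 and 2·y_bottling + 4·y_malt = 36.
This yields shadow prices y_bottling = 7, y_malt = 5.5.
Δz = y_bottling·Δb = 7 × (4) = 28, so new z* = 2148 + 28 = 2176.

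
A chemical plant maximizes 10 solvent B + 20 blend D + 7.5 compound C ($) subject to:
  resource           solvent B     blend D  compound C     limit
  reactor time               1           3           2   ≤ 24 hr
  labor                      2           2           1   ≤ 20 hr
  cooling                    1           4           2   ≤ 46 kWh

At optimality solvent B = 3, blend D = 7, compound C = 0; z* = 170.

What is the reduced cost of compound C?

-5

Check each constraint at x*: reactor time 24/24 (tight); labor 20/20 (tight); cooling 31/46 (slack 15).
Since cooling is not tight, its dual is 0.
The binding rows give the dual system: 1·y_reactor time + 2·y_labor = 10 and 3·y_reactor time + 2·y_labor = 20.
Solving: y_reactor time = 5, y_labor = 2.5.
Reduced cost of compound C: c₃ − yᵀa₃ = 7.5 − (5·2 + 2.5·1) = 7.5 − 12.5 = -5.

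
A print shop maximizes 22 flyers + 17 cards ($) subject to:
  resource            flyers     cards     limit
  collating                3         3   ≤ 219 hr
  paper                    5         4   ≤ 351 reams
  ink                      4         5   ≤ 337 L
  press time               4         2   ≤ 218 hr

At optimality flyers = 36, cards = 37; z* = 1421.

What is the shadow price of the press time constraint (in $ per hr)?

2.5

At the optimum: collating uses 219 of 219 (binding); paper uses 328 of 351 (slack = 23); ink uses 329 of 337 (slack = 8); press time uses 218 of 218 (binding).
Since paper, ink are not tight, their duals are 0.
The binding rows give the dual system: 3·y_collating + 4·y_press time = 22 and 3·y_collating + 2·y_press time = 17.
Solving: y_collating = 4, y_press time = 2.5.
Shadow price of press time = 2.5.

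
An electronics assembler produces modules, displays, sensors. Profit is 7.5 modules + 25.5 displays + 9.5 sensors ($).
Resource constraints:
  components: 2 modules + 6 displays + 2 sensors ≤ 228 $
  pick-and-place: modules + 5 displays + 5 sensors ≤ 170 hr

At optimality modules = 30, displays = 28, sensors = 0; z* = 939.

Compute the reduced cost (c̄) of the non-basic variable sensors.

Check each constraint at x*: components 228/228 (tight); pick-and-place 170/170 (tight).
From A_Bᵀ y = c: 2·y_components + 1·y_pick-and-place = 7.5; 6·y_components + 5·y_pick-and-place = 25.5.
Solving: y_components = 3, y_pick-and-place = 1.5.
Reduced cost of sensors: c₃ − yᵀa₃ = 9.5 − (3·2 + 1.5·5) = 9.5 − 13.5 = -4.

-4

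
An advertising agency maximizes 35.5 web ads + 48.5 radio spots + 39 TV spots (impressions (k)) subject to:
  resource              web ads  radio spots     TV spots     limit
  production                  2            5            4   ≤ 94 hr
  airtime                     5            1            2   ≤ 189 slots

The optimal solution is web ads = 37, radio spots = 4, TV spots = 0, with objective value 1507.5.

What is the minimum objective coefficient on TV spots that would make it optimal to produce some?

43

Both production and airtime are binding at x*.
From A_Bᵀ y = c: 2·y_production + 5·y_airtime = 35.5; 5·y_production + 1·y_airtime = 48.5.
Solving: y_production = 9, y_airtime = 3.5.
TV spots enters the basis when its profit ≥ yᵀa₃ = 9·4 + 3.5·2 = 43.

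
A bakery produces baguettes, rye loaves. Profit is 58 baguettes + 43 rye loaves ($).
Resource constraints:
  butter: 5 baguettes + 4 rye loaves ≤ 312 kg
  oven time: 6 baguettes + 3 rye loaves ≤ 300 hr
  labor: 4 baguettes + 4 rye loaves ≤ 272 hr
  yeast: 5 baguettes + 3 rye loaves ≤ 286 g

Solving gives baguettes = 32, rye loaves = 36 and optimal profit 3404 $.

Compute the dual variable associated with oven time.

At the optimum: butter uses 304 of 312 (slack = 8); oven time uses 300 of 300 (binding); labor uses 272 of 272 (binding); yeast uses 268 of 286 (slack = 18).
Since butter, yeast are not tight, their duals are 0.
Dual feasibility on the basic columns requires 6·y_oven time + 4·y_labor = 58, 3·y_oven time + 4·y_labor = 43.
→ y_oven time = 5 and y_labor = 7.
Shadow price of oven time = 5.

5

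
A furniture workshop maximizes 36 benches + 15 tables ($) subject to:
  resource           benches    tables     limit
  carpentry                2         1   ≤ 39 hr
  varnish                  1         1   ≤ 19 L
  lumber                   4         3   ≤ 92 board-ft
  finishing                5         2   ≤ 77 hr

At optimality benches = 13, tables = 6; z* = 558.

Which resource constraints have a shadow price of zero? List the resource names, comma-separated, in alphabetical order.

carpentry, lumber

carpentry: 32/39 (slack 7)
varnish: 19/19 (binding)
lumber: 70/92 (slack 22)
finishing: 77/77 (binding)
By complementary slackness, a constraint with positive slack has shadow price 0 → carpentry, lumber.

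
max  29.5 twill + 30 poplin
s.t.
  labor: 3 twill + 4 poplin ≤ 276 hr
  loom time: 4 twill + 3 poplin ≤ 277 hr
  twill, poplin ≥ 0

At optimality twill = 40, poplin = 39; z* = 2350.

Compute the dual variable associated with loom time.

Both labor and loom time are binding at x*.
Dual feasibility on the basic columns requires 3·y_labor + 4·y_loom time = 29.5, 4·y_labor + 3·y_loom time = 30.
Solving: y_labor = 4.5, y_loom time = 4.
Shadow price of loom time = 4.

4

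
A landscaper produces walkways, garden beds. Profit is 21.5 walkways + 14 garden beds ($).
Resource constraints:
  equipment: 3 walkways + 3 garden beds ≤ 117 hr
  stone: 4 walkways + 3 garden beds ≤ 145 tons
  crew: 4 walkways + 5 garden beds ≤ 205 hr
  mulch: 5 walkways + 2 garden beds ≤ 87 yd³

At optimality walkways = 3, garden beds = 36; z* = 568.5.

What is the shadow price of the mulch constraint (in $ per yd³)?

Binding: equipment and mulch. Non-binding: stone (25 unused), crew (13 unused).
By complementary slackness, y = 0 for the non-binding constraints.
The binding rows give the dual system: 3·y_equipment + 5·y_mulch = 21.5 and 3·y_equipment + 2·y_mulch = 14.
Solving: y_equipment = 3, y_mulch = 2.5.
Shadow price of mulch = 2.5.

2.5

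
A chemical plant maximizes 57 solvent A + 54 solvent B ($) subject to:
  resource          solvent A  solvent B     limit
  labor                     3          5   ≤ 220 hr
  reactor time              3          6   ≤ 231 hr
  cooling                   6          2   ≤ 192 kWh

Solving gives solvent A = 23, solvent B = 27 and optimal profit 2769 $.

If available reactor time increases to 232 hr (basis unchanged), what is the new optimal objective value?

Check each constraint at x*: labor 204/220 (slack 16); reactor time 231/231 (tight); cooling 192/192 (tight).
Since labor is not tight, its dual is 0.
The binding rows give the dual system: 3·y_reactor time + 6·y_cooling = 57 and 6·y_reactor time + 2·y_cooling = 54.
Solving: y_reactor time = 7, y_cooling = 6.
Δz = y_reactor time·Δb = 7 × (1) = 7, so new z* = 2769 + 7 = 2776.

2776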